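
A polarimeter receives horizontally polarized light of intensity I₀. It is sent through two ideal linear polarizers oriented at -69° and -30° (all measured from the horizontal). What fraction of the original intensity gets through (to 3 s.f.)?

≈ 0.0776 I₀

I₁ = I₀ cos²(-69° − 0°) = I₀ cos²(69°) = 0.1284 I₀.
I₂ = I₁ cos²(-30° + 69°) = 0.1284 I₀ · cos²(39°) = 0.07756 I₀.
Transmitted fraction = 0.07756.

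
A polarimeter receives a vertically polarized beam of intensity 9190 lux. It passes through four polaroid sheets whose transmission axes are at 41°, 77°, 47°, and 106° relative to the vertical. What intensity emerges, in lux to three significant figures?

I₁ = 9190 lux · cos²(41°) = 5235 lux.
I₂ = I₁ · cos²(36°) = 5235 · 0.6545 = 3426 lux.
I₃ = I₂ · cos²(30°) = 3426 · 0.75 = 2570 lux.
I₄ = I₃ · cos²(59°) = 2570 · 0.2653 = 681.6 lux.

I ≈ 682 lux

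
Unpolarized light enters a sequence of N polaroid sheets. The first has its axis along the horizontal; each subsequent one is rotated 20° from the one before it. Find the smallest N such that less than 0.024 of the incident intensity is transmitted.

First polarizer halves the unpolarized light: factor 1/2.
Each further stage multiplies by cos²(20°) = 0.883.
After N polarizers: T = 0.5·0.883^(N−1). Require T < 0.024 ⇒ N−1 > ln(0.024/0.5)/ln(0.883) = 24.41, so N−1 ≥ 25 and N = 26.
Check: N=26 gives T = 0.0223 < 0.024; N=25 gives T = 0.02525.

N = 26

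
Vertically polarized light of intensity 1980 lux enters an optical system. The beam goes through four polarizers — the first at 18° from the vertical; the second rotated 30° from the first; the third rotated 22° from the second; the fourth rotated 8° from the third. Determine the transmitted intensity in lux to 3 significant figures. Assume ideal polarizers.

I ≈ 1130 lux

I₁ = 1980 lux · cos²(18°) = 1791 lux.
I₂ = I₁ · cos²(30°) = 1791 · 0.75 = 1343 lux.
I₃ = I₂ · cos²(22°) = 1343 · 0.8597 = 1155 lux.
I₄ = I₃ · cos²(8°) = 1155 · 0.9806 = 1132 lux.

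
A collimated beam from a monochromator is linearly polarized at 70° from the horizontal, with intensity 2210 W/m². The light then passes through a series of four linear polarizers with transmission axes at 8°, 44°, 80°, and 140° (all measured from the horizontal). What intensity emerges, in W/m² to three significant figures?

I₁ = 2210 W/m² · cos²(62°) = 487.1 W/m².
I₂ = I₁ · cos²(36°) = 487.1 · 0.6545 = 318.8 W/m².
I₃ = I₂ · cos²(36°) = 318.8 · 0.6545 = 208.7 W/m².
I₄ = I₃ · cos²(60°) = 208.7 · 0.25 = 52.17 W/m².

I ≈ 52.2 W/m²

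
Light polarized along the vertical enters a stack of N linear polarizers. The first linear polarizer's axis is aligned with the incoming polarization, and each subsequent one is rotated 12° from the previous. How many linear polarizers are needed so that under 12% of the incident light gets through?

N = 49

First polarizer is aligned with the polarization: full transmission.
Each further stage multiplies by cos²(12°) = 0.9568.
After N polarizers: T = 0.9568^(N−1). Require T < 0.12 ⇒ N−1 > ln(0.12)/ln(0.9568) = 47.98, so N−1 ≥ 48 and N = 49.
Check: N=49 gives T = 0.1199 < 0.12; N=48 gives T = 0.1253.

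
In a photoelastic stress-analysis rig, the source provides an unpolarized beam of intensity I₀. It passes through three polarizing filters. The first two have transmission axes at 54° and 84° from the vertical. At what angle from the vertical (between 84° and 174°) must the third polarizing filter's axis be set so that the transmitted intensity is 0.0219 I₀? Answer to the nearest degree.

θ ≈ 160°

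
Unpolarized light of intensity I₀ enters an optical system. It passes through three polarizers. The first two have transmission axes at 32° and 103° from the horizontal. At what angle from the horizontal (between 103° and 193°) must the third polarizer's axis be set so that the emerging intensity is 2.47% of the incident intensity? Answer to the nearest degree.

Unpolarized light through the first polarizer → I₁ = ½ I₀, now polarized at 32°.
I₂ = I₁ cos²(103° − 32°) = 0.5 I₀ · cos²(71°) = 0.053 I₀.
Need I₃/I₀ = 0.0247, so cos²(θ − 103°) = 0.0247 / 0.053 = 0.4661.
θ − 103° = arccos(√0.4661) = 46.9°, giving θ ≈ 103 + 46.9 = 149.9°.

θ ≈ 150°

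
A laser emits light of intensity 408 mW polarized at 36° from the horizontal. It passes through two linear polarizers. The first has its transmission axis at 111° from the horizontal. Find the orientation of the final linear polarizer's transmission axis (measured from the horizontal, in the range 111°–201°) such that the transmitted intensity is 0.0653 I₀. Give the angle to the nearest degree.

By Malus's law, I₁ = I₀ cos²(111° − 36°) = I₀ cos²(75°) = 0.06699 I₀.
Need I₂/I₀ = 0.0653, so cos²(θ − 111°) = 0.0653 / 0.06699 = 0.9748.
θ − 111° = arccos(√0.9748) = 9.1°, giving θ ≈ 111 + 9.1 = 120.1°.

θ ≈ 120°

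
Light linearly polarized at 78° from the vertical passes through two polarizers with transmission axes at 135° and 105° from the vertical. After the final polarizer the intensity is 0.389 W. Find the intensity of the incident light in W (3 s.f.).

I₀ ≈ 1.75 W

I₁ = I₀ cos²(135° − 78°) = I₀ cos²(57°) = 0.2966 I₀.
I₂ = I₁ cos²(105° − 135°) = 0.2966 I₀ · cos²(30°) = 0.2225 I₀.
So 0.389 W = 0.2225 I₀, giving I₀ = 0.389/0.2225 = 1.749 W.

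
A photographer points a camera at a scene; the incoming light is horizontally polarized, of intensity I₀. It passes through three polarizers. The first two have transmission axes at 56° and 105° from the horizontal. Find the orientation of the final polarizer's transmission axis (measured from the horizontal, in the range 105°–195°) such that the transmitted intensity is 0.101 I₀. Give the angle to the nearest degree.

I₁ = I₀ cos²(56° − 0°) = I₀ cos²(56°) = 0.3127 I₀.
I₂ = I₁ cos²(105° − 56°) = 0.3127 I₀ · cos²(49°) = 0.1346 I₀.
Need I₃/I₀ = 0.101, so cos²(θ − 105°) = 0.101 / 0.1346 = 0.7504.
θ − 105° = arccos(√0.7504) = 30.0°, giving θ ≈ 105 + 30.0 = 135.0°.

θ ≈ 135°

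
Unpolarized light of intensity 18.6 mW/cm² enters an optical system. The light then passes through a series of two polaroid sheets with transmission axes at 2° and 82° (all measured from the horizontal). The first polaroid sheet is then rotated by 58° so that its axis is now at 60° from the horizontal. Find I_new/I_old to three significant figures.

Before rotation:
Unpolarized light through the first polarizer → I₁ = ½ I₀, now polarized at 2°.
I₂ = I₁ cos²(82° − 2°) = 0.5 I₀ · cos²(80°) = 0.01508 I₀.
After rotation:
Unpolarized light through the first polarizer → I₁ = ½ I₀, now polarized at 60°.
I₂ = I₁ cos²(82° − 60°) = 0.5 I₀ · cos²(22°) = 0.4298 I₀.
Ratio = 0.4298 / 0.01508 = 28.51.

I_new/I_old ≈ 28.5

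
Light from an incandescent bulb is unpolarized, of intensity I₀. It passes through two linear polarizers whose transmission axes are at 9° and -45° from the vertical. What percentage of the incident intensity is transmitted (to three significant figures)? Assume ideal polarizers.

≈ 17.3%

Unpolarized light through the first polarizer → I₁ = ½ I₀, now polarized at 9°.
I₂ = I₁ cos²(-45° − 9°) = 0.5 I₀ · cos²(54°) = 0.1727 I₀.
That is 17.27% of the incident intensity.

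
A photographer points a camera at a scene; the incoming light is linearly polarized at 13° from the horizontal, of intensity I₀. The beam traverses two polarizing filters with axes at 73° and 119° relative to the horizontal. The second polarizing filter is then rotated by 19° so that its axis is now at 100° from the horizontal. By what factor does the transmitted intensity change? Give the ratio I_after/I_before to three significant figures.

Before rotation:
By Malus's law, I₁ = I₀ cos²(73° − 13°) = I₀ cos²(60°) = 0.25 I₀.
I₂ = I₁ cos²(119° − 73°) = 0.25 I₀ · cos²(46°) = 0.1206 I₀.
After rotation:
I₁ = I₀ cos²(73° − 13°) = I₀ cos²(60°) = 0.25 I₀.
I₂ = I₁ cos²(100° − 73°) = 0.25 I₀ · cos²(27°) = 0.1985 I₀.
Ratio = 0.1985 / 0.1206 = 1.645.

I_new/I_old ≈ 1.65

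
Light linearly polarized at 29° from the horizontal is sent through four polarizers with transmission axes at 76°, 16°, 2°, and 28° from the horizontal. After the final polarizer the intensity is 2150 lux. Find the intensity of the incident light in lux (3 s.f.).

By Malus's law, I₁ = I₀ cos²(76° − 29°) = I₀ cos²(47°) = 0.4651 I₀.
I₂ = I₁ cos²(16° − 76°) = 0.4651 I₀ · cos²(60°) = 0.1163 I₀.
I₃ = I₂ cos²(2° − 16°) = 0.1163 I₀ · cos²(14°) = 0.1095 I₀.
I₄ = I₃ cos²(28° − 2°) = 0.1095 I₀ · cos²(26°) = 0.08844 I₀.
So 2150 lux = 0.08844 I₀, giving I₀ = 2150/0.08844 = 2.431e+04 lux.

I₀ ≈ 2.43e4 lux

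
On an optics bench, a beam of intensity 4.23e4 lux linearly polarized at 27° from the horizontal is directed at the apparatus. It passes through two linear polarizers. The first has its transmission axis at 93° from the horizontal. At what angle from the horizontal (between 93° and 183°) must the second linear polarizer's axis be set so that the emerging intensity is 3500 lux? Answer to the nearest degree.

I₁ = I₀ cos²(93° − 27°) = I₀ cos²(66°) = 0.1654 I₀.
Target fraction: 3500 / 4.23e4 lux = 0.08274 of I₀.
Need I₂/I₀ = 0.08274, so cos²(θ − 93°) = 0.08274 / 0.1654 = 0.5002.
θ − 93° = arccos(√0.5002) = 45.0°, giving θ ≈ 93 + 45.0 = 138.0°.

θ ≈ 138°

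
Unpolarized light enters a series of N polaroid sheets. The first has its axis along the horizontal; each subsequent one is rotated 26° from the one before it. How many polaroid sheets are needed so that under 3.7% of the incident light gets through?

N = 14

First polarizer halves the unpolarized light: factor 1/2.
Each further stage multiplies by cos²(26°) = 0.8078.
After N polarizers: T = 0.5·0.8078^(N−1). Require T < 0.037 ⇒ N−1 > ln(0.037/0.5)/ln(0.8078) = 12.20, so N−1 ≥ 13 and N = 14.
Check: N=14 gives T = 0.0312 < 0.037; N=13 gives T = 0.03862.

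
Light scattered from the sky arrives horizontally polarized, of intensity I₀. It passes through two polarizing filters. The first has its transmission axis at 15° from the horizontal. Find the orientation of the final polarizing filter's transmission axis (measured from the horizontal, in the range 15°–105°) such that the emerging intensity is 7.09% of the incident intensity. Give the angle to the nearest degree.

θ ≈ 89°

I₁ = I₀ cos²(15° − 0°) = I₀ cos²(15°) = 0.933 I₀.
Need I₂/I₀ = 0.0709, so cos²(θ − 15°) = 0.0709 / 0.933 = 0.07599.
θ − 15° = arccos(√0.07599) = 74.0°, giving θ ≈ 15 + 74.0 = 89.0°.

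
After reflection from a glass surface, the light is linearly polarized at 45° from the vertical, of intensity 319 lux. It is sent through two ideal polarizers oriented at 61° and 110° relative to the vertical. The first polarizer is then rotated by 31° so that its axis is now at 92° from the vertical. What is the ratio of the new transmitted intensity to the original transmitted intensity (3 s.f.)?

I_new/I_old ≈ 1.06

Before rotation:
By Malus's law, I₁ = I₀ cos²(61° − 45°) = I₀ cos²(16°) = 0.924 I₀.
I₂ = I₁ cos²(110° − 61°) = 0.924 I₀ · cos²(49°) = 0.3977 I₀.
After rotation:
I₁ = I₀ cos²(92° − 45°) = I₀ cos²(47°) = 0.4651 I₀.
I₂ = I₁ cos²(110° − 92°) = 0.4651 I₀ · cos²(18°) = 0.4207 I₀.
Ratio = 0.4207 / 0.3977 = 1.058.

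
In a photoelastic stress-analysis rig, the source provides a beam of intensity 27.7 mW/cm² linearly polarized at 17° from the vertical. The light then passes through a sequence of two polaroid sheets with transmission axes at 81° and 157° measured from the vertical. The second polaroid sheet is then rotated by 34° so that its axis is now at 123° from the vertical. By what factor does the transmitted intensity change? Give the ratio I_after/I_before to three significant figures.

Before rotation:
By Malus's law, I₁ = I₀ cos²(81° − 17°) = I₀ cos²(64°) = 0.1922 I₀.
I₂ = I₁ cos²(157° − 81°) = 0.1922 I₀ · cos²(76°) = 0.01125 I₀.
After rotation:
I₁ = I₀ cos²(81° − 17°) = I₀ cos²(64°) = 0.1922 I₀.
I₂ = I₁ cos²(123° − 81°) = 0.1922 I₀ · cos²(42°) = 0.1061 I₀.
Ratio = 0.1061 / 0.01125 = 9.436.

I_new/I_old ≈ 9.44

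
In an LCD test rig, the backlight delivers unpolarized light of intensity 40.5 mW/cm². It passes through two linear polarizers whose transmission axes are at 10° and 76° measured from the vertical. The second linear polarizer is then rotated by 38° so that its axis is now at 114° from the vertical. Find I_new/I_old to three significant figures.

Before rotation:
Unpolarized light through the first polarizer → I₁ = ½ I₀, now polarized at 10°.
I₂ = I₁ cos²(76° − 10°) = 0.5 I₀ · cos²(66°) = 0.08272 I₀.
After rotation:
Unpolarized light through the first polarizer → I₁ = ½ I₀, now polarized at 10°.
Angle between axes 1 and 2: 76°. I₂ = 0.5 I₀ · cos²(76°) = 0.02926 I₀.
Ratio = 0.02926 / 0.08272 = 0.3538.

I_new/I_old ≈ 0.354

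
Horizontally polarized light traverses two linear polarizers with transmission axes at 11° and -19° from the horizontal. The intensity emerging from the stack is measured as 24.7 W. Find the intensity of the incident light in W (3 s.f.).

I₀ ≈ 34.2 W

By Malus's law, I₁ = I₀ cos²(11° − 0°) = I₀ cos²(11°) = 0.9636 I₀.
I₂ = I₁ cos²(-19° − 11°) = 0.9636 I₀ · cos²(30°) = 0.7227 I₀.
So 24.7 W = 0.7227 I₀, giving I₀ = 24.7/0.7227 = 34.18 W.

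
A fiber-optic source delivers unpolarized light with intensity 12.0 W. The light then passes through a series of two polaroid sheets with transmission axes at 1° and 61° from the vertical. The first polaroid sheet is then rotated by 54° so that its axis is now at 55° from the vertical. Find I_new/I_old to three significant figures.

Before rotation:
Unpolarized light through the first polarizer → I₁ = ½ I₀, now polarized at 1°.
I₂ = I₁ cos²(61° − 1°) = 0.5 I₀ · cos²(60°) = 0.125 I₀.
After rotation:
Unpolarized light through the first polarizer → I₁ = ½ I₀, now polarized at 55°.
I₂ = I₁ cos²(61° − 55°) = 0.5 I₀ · cos²(6°) = 0.4945 I₀.
Ratio = 0.4945 / 0.125 = 3.956.

I_new/I_old ≈ 3.96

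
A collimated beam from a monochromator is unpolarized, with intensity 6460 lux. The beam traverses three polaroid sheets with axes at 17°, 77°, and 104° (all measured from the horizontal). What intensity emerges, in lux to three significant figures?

I ≈ 641 lux

Unpolarized light through the first polarizer → I₁ = 6460 lux/2 = 3230 lux, polarized at 17°.
I₂ = I₁ · cos²(60°) = 3230 · 0.25 = 807.5 lux.
I₃ = I₂ · cos²(27°) = 807.5 · 0.7939 = 641.1 lux.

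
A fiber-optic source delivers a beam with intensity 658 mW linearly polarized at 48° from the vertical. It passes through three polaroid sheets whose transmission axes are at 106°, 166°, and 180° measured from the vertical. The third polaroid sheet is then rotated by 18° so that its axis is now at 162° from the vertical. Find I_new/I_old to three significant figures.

Before rotation:
I₁ = I₀ cos²(106° − 48°) = I₀ cos²(58°) = 0.2808 I₀.
I₂ = I₁ cos²(166° − 106°) = 0.2808 I₀ · cos²(60°) = 0.0702 I₀.
I₃ = I₂ cos²(180° − 166°) = 0.0702 I₀ · cos²(14°) = 0.06609 I₀.
After rotation:
I₁ = I₀ cos²(106° − 48°) = I₀ cos²(58°) = 0.2808 I₀.
I₂ = I₁ cos²(166° − 106°) = 0.2808 I₀ · cos²(60°) = 0.0702 I₀.
I₃ = I₂ cos²(162° − 166°) = 0.0702 I₀ · cos²(4°) = 0.06986 I₀.
Ratio = 0.06986 / 0.06609 = 1.057.

I_new/I_old ≈ 1.06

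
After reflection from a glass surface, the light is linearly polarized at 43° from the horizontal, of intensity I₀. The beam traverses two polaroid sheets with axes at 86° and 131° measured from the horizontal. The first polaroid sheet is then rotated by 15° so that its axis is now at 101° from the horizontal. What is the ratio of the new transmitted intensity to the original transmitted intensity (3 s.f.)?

I_new/I_old ≈ 0.788

Before rotation:
By Malus's law, I₁ = I₀ cos²(86° − 43°) = I₀ cos²(43°) = 0.5349 I₀.
I₂ = I₁ cos²(131° − 86°) = 0.5349 I₀ · cos²(45°) = 0.2674 I₀.
After rotation:
I₁ = I₀ cos²(101° − 43°) = I₀ cos²(58°) = 0.2808 I₀.
I₂ = I₁ cos²(131° − 101°) = 0.2808 I₀ · cos²(30°) = 0.2106 I₀.
Ratio = 0.2106 / 0.2674 = 0.7875.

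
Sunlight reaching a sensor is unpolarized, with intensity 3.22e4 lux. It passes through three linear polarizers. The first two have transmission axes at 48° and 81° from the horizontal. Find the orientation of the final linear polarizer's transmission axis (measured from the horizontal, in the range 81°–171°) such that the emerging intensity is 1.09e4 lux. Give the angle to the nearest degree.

Unpolarized light through the first polarizer → I₁ = ½ I₀, now polarized at 48°.
I₂ = I₁ cos²(81° − 48°) = 0.5 I₀ · cos²(33°) = 0.3517 I₀.
Target fraction: 1.09e4 / 3.22e4 lux = 0.3385 of I₀.
Need I₃/I₀ = 0.3385, so cos²(θ − 81°) = 0.3385 / 0.3517 = 0.9625.
θ − 81° = arccos(√0.9625) = 11.2°, giving θ ≈ 81 + 11.2 = 92.2°.

θ ≈ 92°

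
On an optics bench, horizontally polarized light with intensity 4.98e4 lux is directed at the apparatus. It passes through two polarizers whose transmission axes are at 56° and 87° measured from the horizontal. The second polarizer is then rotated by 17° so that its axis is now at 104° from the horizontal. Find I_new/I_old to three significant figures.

I_new/I_old ≈ 0.609

Before rotation:
By Malus's law, I₁ = I₀ cos²(56° − 0°) = I₀ cos²(56°) = 0.3127 I₀.
I₂ = I₁ cos²(87° − 56°) = 0.3127 I₀ · cos²(31°) = 0.2297 I₀.
After rotation:
I₁ = I₀ cos²(56° − 0°) = I₀ cos²(56°) = 0.3127 I₀.
I₂ = I₁ cos²(104° − 56°) = 0.3127 I₀ · cos²(48°) = 0.14 I₀.
Ratio = 0.14 / 0.2297 = 0.6094.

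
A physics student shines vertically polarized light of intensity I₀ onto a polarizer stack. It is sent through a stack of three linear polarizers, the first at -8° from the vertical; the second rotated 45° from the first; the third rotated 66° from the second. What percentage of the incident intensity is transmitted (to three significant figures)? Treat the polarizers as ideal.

By Malus's law, I₁ = I₀ cos²(-8° − 0°) = I₀ cos²(8°) = 0.9806 I₀.
I₂ = I₁ cos²(45°) = 0.9806 · 0.5 I₀ = 0.4903 I₀.
I₃ = I₂ cos²(66°) = 0.4903 · 0.1654 I₀ = 0.08112 I₀.
That is 8.112% of the incident intensity.

≈ 8.11%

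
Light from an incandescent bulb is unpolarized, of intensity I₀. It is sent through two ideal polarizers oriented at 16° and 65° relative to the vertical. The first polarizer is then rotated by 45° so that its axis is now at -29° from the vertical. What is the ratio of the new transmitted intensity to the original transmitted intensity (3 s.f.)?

Before rotation:
Unpolarized light through the first polarizer → I₁ = ½ I₀, now polarized at 16°.
I₂ = I₁ cos²(65° − 16°) = 0.5 I₀ · cos²(49°) = 0.2152 I₀.
After rotation:
Unpolarized light through the first polarizer → I₁ = ½ I₀, now polarized at -29°.
Angle between axes 1 and 2: 86°. I₂ = 0.5 I₀ · cos²(86°) = 0.002433 I₀.
Ratio = 0.002433 / 0.2152 = 0.01131.

I_new/I_old ≈ 0.0113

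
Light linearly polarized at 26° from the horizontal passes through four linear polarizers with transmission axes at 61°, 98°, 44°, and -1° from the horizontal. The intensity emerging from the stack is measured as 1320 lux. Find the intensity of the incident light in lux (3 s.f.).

I₀ ≈ 1.79e4 lux

By Malus's law, I₁ = I₀ cos²(61° − 26°) = I₀ cos²(35°) = 0.671 I₀.
I₂ = I₁ cos²(98° − 61°) = 0.671 I₀ · cos²(37°) = 0.428 I₀.
I₃ = I₂ cos²(44° − 98°) = 0.428 I₀ · cos²(54°) = 0.1479 I₀.
I₄ = I₃ cos²(-1° − 44°) = 0.1479 I₀ · cos²(45°) = 0.07393 I₀.
So 1320 lux = 0.07393 I₀, giving I₀ = 1320/0.07393 = 1.785e+04 lux.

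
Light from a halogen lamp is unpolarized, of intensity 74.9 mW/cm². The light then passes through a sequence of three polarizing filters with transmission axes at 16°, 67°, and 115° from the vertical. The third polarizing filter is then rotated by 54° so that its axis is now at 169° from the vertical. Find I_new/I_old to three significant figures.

I_new/I_old ≈ 0.0965

Before rotation:
Unpolarized light through the first polarizer → I₁ = ½ I₀, now polarized at 16°.
I₂ = I₁ cos²(67° − 16°) = 0.5 I₀ · cos²(51°) = 0.198 I₀.
I₃ = I₂ cos²(115° − 67°) = 0.198 I₀ · cos²(48°) = 0.08866 I₀.
After rotation:
Unpolarized light through the first polarizer → I₁ = ½ I₀, now polarized at 16°.
I₂ = I₁ cos²(67° − 16°) = 0.5 I₀ · cos²(51°) = 0.198 I₀.
Angle between axes 2 and 3: 78°. I₃ = 0.198 I₀ · cos²(78°) = 0.00856 I₀.
Ratio = 0.00856 / 0.08866 = 0.09655.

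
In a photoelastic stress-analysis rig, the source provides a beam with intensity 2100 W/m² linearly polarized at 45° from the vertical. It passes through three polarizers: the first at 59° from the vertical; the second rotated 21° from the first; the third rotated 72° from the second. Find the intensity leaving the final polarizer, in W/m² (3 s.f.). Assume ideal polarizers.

By Malus's law, I₁ = 2100 W/m² · cos²(14°) = 1977 W/m².
I₂ = I₁ · cos²(21°) = 1977 · 0.8716 = 1723 W/m².
I₃ = I₂ · cos²(72°) = 1723 · 0.09549 = 164.5 W/m².

I ≈ 165 W/m²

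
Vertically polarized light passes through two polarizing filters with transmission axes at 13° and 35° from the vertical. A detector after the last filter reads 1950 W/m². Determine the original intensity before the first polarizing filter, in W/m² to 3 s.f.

I₀ ≈ 2390 W/m²

By Malus's law, I₁ = I₀ cos²(13° − 0°) = I₀ cos²(13°) = 0.9494 I₀.
I₂ = I₁ cos²(35° − 13°) = 0.9494 I₀ · cos²(22°) = 0.8162 I₀.
So 1950 W/m² = 0.8162 I₀, giving I₀ = 1950/0.8162 = 2389 W/m².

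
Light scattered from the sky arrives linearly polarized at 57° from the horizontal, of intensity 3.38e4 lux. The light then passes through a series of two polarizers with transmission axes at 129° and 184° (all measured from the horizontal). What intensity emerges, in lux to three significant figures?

I₁ = 3.38e4 lux · cos²(72°) = 3228 lux.
I₂ = I₁ · cos²(55°) = 3228 · 0.329 = 1062 lux.

I ≈ 1060 lux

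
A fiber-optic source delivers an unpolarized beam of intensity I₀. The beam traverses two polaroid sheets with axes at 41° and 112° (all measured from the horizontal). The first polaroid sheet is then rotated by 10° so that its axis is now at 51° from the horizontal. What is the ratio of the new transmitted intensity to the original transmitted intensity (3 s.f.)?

I_new/I_old ≈ 2.22

Before rotation:
Unpolarized light through the first polarizer → I₁ = ½ I₀, now polarized at 41°.
I₂ = I₁ cos²(112° − 41°) = 0.5 I₀ · cos²(71°) = 0.053 I₀.
After rotation:
Unpolarized light through the first polarizer → I₁ = ½ I₀, now polarized at 51°.
I₂ = I₁ cos²(112° − 51°) = 0.5 I₀ · cos²(61°) = 0.1175 I₀.
Ratio = 0.1175 / 0.053 = 2.217.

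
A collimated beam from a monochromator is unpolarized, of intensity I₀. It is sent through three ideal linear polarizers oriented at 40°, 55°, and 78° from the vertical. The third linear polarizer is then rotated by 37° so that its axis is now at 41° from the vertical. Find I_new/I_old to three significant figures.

Before rotation:
Unpolarized light through the first polarizer → I₁ = ½ I₀, now polarized at 40°.
I₂ = I₁ cos²(55° − 40°) = 0.5 I₀ · cos²(15°) = 0.4665 I₀.
I₃ = I₂ cos²(78° − 55°) = 0.4665 I₀ · cos²(23°) = 0.3953 I₀.
After rotation:
Unpolarized light through the first polarizer → I₁ = ½ I₀, now polarized at 40°.
I₂ = I₁ cos²(55° − 40°) = 0.5 I₀ · cos²(15°) = 0.4665 I₀.
I₃ = I₂ cos²(41° − 55°) = 0.4665 I₀ · cos²(14°) = 0.4392 I₀.
Ratio = 0.4392 / 0.3953 = 1.111.

I_new/I_old ≈ 1.11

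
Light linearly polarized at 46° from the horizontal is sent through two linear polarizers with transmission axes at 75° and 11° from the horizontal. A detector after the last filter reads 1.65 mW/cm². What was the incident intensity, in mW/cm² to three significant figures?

I₁ = I₀ cos²(75° − 46°) = I₀ cos²(29°) = 0.765 I₀.
I₂ = I₁ cos²(11° − 75°) = 0.765 I₀ · cos²(64°) = 0.147 I₀.
So 1.65 mW/cm² = 0.147 I₀, giving I₀ = 1.65/0.147 = 11.22 mW/cm².

I₀ ≈ 11.2 mW/cm²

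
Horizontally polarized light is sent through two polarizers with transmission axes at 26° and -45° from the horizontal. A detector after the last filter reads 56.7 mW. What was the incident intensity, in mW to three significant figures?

I₀ ≈ 662 mW

By Malus's law, I₁ = I₀ cos²(26° − 0°) = I₀ cos²(26°) = 0.8078 I₀.
I₂ = I₁ cos²(-45° − 26°) = 0.8078 I₀ · cos²(71°) = 0.08563 I₀.
So 56.7 mW = 0.08563 I₀, giving I₀ = 56.7/0.08563 = 662.2 mW.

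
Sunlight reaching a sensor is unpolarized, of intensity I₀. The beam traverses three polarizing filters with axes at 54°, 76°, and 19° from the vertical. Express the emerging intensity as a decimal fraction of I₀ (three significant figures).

Unpolarized light through the first polarizer → I₁ = ½ I₀, now polarized at 54°.
I₂ = I₁ cos²(76° − 54°) = 0.5 I₀ · cos²(22°) = 0.4298 I₀.
I₃ = I₂ cos²(19° − 76°) = 0.4298 I₀ · cos²(57°) = 0.1275 I₀.
Transmitted fraction = 0.1275.

≈ 0.128 I₀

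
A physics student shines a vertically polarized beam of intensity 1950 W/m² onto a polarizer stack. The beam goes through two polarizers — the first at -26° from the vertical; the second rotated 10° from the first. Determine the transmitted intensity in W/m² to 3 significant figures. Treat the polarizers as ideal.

By Malus's law, I₁ = 1950 W/m² · cos²(26°) = 1575 W/m².
I₂ = I₁ · cos²(10°) = 1575 · 0.9698 = 1528 W/m².

I ≈ 1530 W/m²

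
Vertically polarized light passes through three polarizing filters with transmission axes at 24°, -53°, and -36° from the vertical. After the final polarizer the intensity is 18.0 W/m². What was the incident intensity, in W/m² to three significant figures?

I₀ ≈ 466 W/m²

I₁ = I₀ cos²(24° − 0°) = I₀ cos²(24°) = 0.8346 I₀.
I₂ = I₁ cos²(-53° − 24°) = 0.8346 I₀ · cos²(77°) = 0.04223 I₀.
I₃ = I₂ cos²(-36° + 53°) = 0.04223 I₀ · cos²(17°) = 0.03862 I₀.
So 18.0 W/m² = 0.03862 I₀, giving I₀ = 18.0/0.03862 = 466.1 W/m².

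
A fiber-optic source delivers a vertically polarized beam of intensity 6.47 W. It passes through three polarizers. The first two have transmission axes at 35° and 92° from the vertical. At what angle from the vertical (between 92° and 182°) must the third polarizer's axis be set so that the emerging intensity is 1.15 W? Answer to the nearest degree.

θ ≈ 111°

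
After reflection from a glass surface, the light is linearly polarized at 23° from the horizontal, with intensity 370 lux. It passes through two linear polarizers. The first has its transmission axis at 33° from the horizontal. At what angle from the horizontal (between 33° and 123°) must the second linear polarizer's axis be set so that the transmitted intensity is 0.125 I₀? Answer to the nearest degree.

I₁ = I₀ cos²(33° − 23°) = I₀ cos²(10°) = 0.9698 I₀.
Need I₂/I₀ = 0.125, so cos²(θ − 33°) = 0.125 / 0.9698 = 0.1289.
θ − 33° = arccos(√0.1289) = 69.0°, giving θ ≈ 33 + 69.0 = 102.0°.

θ ≈ 102°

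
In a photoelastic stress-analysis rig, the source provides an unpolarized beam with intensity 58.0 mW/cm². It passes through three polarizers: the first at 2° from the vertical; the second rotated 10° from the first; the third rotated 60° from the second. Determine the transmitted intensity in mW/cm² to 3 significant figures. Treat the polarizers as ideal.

I ≈ 7.03 mW/cm²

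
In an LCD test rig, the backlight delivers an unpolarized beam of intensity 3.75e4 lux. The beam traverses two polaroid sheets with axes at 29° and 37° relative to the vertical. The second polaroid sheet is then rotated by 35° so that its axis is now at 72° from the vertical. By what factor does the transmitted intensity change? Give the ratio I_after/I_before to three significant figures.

Before rotation:
Unpolarized light through the first polarizer → I₁ = ½ I₀, now polarized at 29°.
I₂ = I₁ cos²(37° − 29°) = 0.5 I₀ · cos²(8°) = 0.4903 I₀.
After rotation:
Unpolarized light through the first polarizer → I₁ = ½ I₀, now polarized at 29°.
I₂ = I₁ cos²(72° − 29°) = 0.5 I₀ · cos²(43°) = 0.2674 I₀.
Ratio = 0.2674 / 0.4903 = 0.5454.

I_new/I_old ≈ 0.545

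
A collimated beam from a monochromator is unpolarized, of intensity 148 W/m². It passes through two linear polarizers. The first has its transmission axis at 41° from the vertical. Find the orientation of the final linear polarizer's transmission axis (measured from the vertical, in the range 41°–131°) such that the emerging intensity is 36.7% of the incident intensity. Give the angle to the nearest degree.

θ ≈ 72°

Unpolarized light through the first polarizer → I₁ = ½ I₀, now polarized at 41°.
Need I₂/I₀ = 0.367, so cos²(θ − 41°) = 0.367 / 0.5 = 0.734.
θ − 41° = arccos(√0.734) = 31.0°, giving θ ≈ 41 + 31.0 = 72.0°.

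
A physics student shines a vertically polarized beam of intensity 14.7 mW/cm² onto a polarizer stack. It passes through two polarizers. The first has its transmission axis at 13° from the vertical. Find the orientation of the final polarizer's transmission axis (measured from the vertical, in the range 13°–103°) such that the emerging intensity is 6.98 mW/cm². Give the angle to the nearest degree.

θ ≈ 58°

I₁ = I₀ cos²(13° − 0°) = I₀ cos²(13°) = 0.9494 I₀.
Target fraction: 6.98 / 14.7 mW/cm² = 0.4748 of I₀.
Need I₂/I₀ = 0.4748, so cos²(θ − 13°) = 0.4748 / 0.9494 = 0.5001.
θ − 13° = arccos(√0.5001) = 45.0°, giving θ ≈ 13 + 45.0 = 58.0°.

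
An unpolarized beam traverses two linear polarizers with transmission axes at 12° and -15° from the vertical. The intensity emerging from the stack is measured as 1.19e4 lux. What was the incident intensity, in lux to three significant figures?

Unpolarized light through the first polarizer → I₁ = ½ I₀, now polarized at 12°.
I₂ = I₁ cos²(-15° − 12°) = 0.5 I₀ · cos²(27°) = 0.3969 I₀.
So 1.19e4 lux = 0.3969 I₀, giving I₀ = 1.19e4/0.3969 = 2.998e+04 lux.

I₀ ≈ 3.00e4 lux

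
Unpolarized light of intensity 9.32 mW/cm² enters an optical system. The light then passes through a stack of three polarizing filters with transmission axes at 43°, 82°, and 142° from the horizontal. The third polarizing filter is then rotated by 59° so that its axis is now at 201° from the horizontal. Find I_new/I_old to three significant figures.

I_new/I_old ≈ 0.940

Before rotation:
Unpolarized light through the first polarizer → I₁ = ½ I₀, now polarized at 43°.
I₂ = I₁ cos²(82° − 43°) = 0.5 I₀ · cos²(39°) = 0.302 I₀.
I₃ = I₂ cos²(142° − 82°) = 0.302 I₀ · cos²(60°) = 0.07549 I₀.
After rotation:
Unpolarized light through the first polarizer → I₁ = ½ I₀, now polarized at 43°.
I₂ = I₁ cos²(82° − 43°) = 0.5 I₀ · cos²(39°) = 0.302 I₀.
Angle between axes 2 and 3: 61°. I₃ = 0.302 I₀ · cos²(61°) = 0.07098 I₀.
Ratio = 0.07098 / 0.07549 = 0.9402.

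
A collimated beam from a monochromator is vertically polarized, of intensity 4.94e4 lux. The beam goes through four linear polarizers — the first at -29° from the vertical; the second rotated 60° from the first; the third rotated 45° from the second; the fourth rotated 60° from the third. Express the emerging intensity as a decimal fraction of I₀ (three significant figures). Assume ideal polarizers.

By Malus's law, I₁ = 4.94e4 lux · cos²(29°) = 3.779e+04 lux.
I₂ = I₁ · cos²(60°) = 3.779e+04 · 0.25 = 9447 lux.
I₃ = I₂ · cos²(45°) = 9447 · 0.5 = 4724 lux.
I₄ = I₃ · cos²(60°) = 4724 · 0.25 = 1181 lux.
Transmitted fraction = 0.0239.

I/I₀ ≈ 0.0239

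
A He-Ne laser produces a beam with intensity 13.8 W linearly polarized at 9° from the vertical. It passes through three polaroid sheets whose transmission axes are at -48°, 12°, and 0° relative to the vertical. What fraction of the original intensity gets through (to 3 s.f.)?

I/I₀ ≈ 0.0710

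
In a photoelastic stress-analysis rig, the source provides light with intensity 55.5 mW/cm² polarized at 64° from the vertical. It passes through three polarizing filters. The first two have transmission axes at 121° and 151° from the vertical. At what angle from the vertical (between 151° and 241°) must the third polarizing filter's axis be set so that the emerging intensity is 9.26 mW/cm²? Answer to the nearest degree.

I₁ = I₀ cos²(121° − 64°) = I₀ cos²(57°) = 0.2966 I₀.
I₂ = I₁ cos²(151° − 121°) = 0.2966 I₀ · cos²(30°) = 0.2225 I₀.
Target fraction: 9.26 / 55.5 mW/cm² = 0.1668 of I₀.
Need I₃/I₀ = 0.1668, so cos²(θ − 151°) = 0.1668 / 0.2225 = 0.75.
θ − 151° = arccos(√0.75) = 30.0°, giving θ ≈ 151 + 30.0 = 181.0°.

θ ≈ 181°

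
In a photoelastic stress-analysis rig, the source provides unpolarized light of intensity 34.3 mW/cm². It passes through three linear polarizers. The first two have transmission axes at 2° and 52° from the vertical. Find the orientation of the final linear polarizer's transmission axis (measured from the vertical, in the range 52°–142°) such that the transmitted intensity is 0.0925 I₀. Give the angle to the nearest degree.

θ ≈ 100°

Unpolarized light through the first polarizer → I₁ = ½ I₀, now polarized at 2°.
I₂ = I₁ cos²(52° − 2°) = 0.5 I₀ · cos²(50°) = 0.2066 I₀.
Need I₃/I₀ = 0.0925, so cos²(θ − 52°) = 0.0925 / 0.2066 = 0.4478.
θ − 52° = arccos(√0.4478) = 48.0°, giving θ ≈ 52 + 48.0 = 100.0°.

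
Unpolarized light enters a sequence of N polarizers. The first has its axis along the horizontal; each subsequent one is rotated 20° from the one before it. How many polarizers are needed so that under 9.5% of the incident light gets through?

First polarizer halves the unpolarized light: factor 1/2.
Each further stage multiplies by cos²(20°) = 0.883.
After N polarizers: T = 0.5·0.883^(N−1). Require T < 0.095 ⇒ N−1 > ln(0.095/0.5)/ln(0.883) = 13.35, so N−1 ≥ 14 and N = 15.
Check: N=15 gives T = 0.08761 < 0.095; N=14 gives T = 0.09922.

N = 15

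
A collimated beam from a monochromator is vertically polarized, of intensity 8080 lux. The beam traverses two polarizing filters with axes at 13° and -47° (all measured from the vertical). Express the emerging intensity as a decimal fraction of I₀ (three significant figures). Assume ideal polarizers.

I₁ = 8080 lux · cos²(13°) = 7671 lux.
I₂ = I₁ · cos²(60°) = 7671 · 0.25 = 1918 lux.
Transmitted fraction = 0.2373.

I/I₀ ≈ 0.237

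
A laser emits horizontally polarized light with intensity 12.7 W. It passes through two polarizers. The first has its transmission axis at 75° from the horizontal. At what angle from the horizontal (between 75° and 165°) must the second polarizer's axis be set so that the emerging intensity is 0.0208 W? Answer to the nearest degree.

θ ≈ 156°

I₁ = I₀ cos²(75° − 0°) = I₀ cos²(75°) = 0.06699 I₀.
Target fraction: 0.0208 / 12.7 W = 0.001638 of I₀.
Need I₂/I₀ = 0.001638, so cos²(θ − 75°) = 0.001638 / 0.06699 = 0.02445.
θ − 75° = arccos(√0.02445) = 81.0°, giving θ ≈ 75 + 81.0 = 156.0°.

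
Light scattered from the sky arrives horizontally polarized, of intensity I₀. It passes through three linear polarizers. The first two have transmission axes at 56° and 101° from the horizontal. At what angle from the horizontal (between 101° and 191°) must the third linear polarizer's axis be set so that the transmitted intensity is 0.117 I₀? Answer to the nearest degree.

θ ≈ 131°

By Malus's law, I₁ = I₀ cos²(56° − 0°) = I₀ cos²(56°) = 0.3127 I₀.
I₂ = I₁ cos²(101° − 56°) = 0.3127 I₀ · cos²(45°) = 0.1563 I₀.
Need I₃/I₀ = 0.117, so cos²(θ − 101°) = 0.117 / 0.1563 = 0.7483.
θ − 101° = arccos(√0.7483) = 30.1°, giving θ ≈ 101 + 30.1 = 131.1°.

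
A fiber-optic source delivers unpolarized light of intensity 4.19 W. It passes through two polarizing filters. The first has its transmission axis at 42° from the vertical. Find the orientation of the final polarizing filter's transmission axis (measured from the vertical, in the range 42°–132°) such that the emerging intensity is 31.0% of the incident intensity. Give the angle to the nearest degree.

Unpolarized light through the first polarizer → I₁ = ½ I₀, now polarized at 42°.
Need I₂/I₀ = 0.31, so cos²(θ − 42°) = 0.31 / 0.5 = 0.62.
θ − 42° = arccos(√0.62) = 38.1°, giving θ ≈ 42 + 38.1 = 80.1°.

θ ≈ 80°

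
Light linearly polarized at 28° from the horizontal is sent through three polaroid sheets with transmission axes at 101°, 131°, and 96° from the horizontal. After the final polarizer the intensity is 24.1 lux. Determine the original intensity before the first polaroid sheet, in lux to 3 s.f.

I₀ ≈ 560 lux

By Malus's law, I₁ = I₀ cos²(101° − 28°) = I₀ cos²(73°) = 0.08548 I₀.
I₂ = I₁ cos²(131° − 101°) = 0.08548 I₀ · cos²(30°) = 0.06411 I₀.
I₃ = I₂ cos²(96° − 131°) = 0.06411 I₀ · cos²(35°) = 0.04302 I₀.
So 24.1 lux = 0.04302 I₀, giving I₀ = 24.1/0.04302 = 560.2 lux.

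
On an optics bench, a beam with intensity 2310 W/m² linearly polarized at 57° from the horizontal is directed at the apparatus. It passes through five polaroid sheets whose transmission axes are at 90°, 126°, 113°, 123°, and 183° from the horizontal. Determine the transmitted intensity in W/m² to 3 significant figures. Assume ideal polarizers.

I ≈ 245 W/m²

I₁ = 2310 W/m² · cos²(33°) = 1625 W/m².
I₂ = I₁ · cos²(36°) = 1625 · 0.6545 = 1063 W/m².
I₃ = I₂ · cos²(13°) = 1063 · 0.9494 = 1010 W/m².
I₄ = I₃ · cos²(10°) = 1010 · 0.9698 = 979.2 W/m².
I₅ = I₄ · cos²(60°) = 979.2 · 0.25 = 244.8 W/m².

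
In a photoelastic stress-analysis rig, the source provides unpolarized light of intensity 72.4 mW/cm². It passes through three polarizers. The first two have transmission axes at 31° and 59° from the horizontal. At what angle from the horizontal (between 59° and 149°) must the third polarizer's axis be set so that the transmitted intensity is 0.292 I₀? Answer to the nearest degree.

θ ≈ 89°

Unpolarized light through the first polarizer → I₁ = ½ I₀, now polarized at 31°.
I₂ = I₁ cos²(59° − 31°) = 0.5 I₀ · cos²(28°) = 0.3898 I₀.
Need I₃/I₀ = 0.292, so cos²(θ − 59°) = 0.292 / 0.3898 = 0.7491.
θ − 59° = arccos(√0.7491) = 30.1°, giving θ ≈ 59 + 30.1 = 89.1°.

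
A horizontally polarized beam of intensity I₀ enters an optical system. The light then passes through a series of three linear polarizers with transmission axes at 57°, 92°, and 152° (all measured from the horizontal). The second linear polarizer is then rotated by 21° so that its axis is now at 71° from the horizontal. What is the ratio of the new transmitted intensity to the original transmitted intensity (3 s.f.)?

I_new/I_old ≈ 0.137

Before rotation:
By Malus's law, I₁ = I₀ cos²(57° − 0°) = I₀ cos²(57°) = 0.2966 I₀.
I₂ = I₁ cos²(92° − 57°) = 0.2966 I₀ · cos²(35°) = 0.199 I₀.
I₃ = I₂ cos²(152° − 92°) = 0.199 I₀ · cos²(60°) = 0.04976 I₀.
After rotation:
I₁ = I₀ cos²(57° − 0°) = I₀ cos²(57°) = 0.2966 I₀.
I₂ = I₁ cos²(71° − 57°) = 0.2966 I₀ · cos²(14°) = 0.2793 I₀.
I₃ = I₂ cos²(152° − 71°) = 0.2793 I₀ · cos²(81°) = 0.006834 I₀.
Ratio = 0.006834 / 0.04976 = 0.1373.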